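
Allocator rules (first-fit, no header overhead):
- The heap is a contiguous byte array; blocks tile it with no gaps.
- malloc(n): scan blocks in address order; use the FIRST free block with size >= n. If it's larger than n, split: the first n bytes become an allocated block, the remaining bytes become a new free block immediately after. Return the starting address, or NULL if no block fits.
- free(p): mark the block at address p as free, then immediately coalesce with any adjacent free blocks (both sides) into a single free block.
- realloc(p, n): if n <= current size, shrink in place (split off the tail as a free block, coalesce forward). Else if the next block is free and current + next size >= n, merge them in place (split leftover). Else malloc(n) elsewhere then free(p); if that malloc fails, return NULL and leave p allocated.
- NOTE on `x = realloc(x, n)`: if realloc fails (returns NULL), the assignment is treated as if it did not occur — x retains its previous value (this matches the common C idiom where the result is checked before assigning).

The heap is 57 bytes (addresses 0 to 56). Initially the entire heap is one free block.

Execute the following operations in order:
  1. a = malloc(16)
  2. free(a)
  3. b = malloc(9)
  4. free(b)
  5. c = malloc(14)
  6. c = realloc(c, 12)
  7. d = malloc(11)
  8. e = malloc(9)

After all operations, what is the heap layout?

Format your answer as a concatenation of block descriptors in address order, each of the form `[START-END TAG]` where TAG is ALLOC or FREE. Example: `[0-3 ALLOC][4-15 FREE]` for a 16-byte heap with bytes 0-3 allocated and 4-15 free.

Op 1: a = malloc(16) -> a = 0; heap: [0-15 ALLOC][16-56 FREE]
Op 2: free(a) -> (freed a); heap: [0-56 FREE]
Op 3: b = malloc(9) -> b = 0; heap: [0-8 ALLOC][9-56 FREE]
Op 4: free(b) -> (freed b); heap: [0-56 FREE]
Op 5: c = malloc(14) -> c = 0; heap: [0-13 ALLOC][14-56 FREE]
Op 6: c = realloc(c, 12) -> c = 0; heap: [0-11 ALLOC][12-56 FREE]
Op 7: d = malloc(11) -> d = 12; heap: [0-11 ALLOC][12-22 ALLOC][23-56 FREE]
Op 8: e = malloc(9) -> e = 23; heap: [0-11 ALLOC][12-22 ALLOC][23-31 ALLOC][32-56 FREE]

Answer: [0-11 ALLOC][12-22 ALLOC][23-31 ALLOC][32-56 FREE]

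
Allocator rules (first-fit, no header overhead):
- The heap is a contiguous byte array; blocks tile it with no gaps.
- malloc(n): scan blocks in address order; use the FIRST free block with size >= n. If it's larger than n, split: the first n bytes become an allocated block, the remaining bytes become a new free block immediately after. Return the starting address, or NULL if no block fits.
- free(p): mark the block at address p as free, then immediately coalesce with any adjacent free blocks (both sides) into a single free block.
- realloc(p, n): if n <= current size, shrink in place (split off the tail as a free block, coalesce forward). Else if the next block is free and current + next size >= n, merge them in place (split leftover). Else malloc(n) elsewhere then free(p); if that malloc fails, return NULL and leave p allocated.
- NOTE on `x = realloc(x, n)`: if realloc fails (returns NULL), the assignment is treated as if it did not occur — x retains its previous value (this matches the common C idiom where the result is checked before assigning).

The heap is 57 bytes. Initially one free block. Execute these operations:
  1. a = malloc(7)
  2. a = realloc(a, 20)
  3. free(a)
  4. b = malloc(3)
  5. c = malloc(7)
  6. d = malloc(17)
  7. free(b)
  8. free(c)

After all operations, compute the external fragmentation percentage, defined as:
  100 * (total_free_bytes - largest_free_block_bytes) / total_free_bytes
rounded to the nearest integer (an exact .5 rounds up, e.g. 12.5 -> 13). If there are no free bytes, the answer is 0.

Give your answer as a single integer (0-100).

Op 1: a = malloc(7) -> a = 0; heap: [0-6 ALLOC][7-56 FREE]
Op 2: a = realloc(a, 20) -> a = 0; heap: [0-19 ALLOC][20-56 FREE]
Op 3: free(a) -> (freed a); heap: [0-56 FREE]
Op 4: b = malloc(3) -> b = 0; heap: [0-2 ALLOC][3-56 FREE]
Op 5: c = malloc(7) -> c = 3; heap: [0-2 ALLOC][3-9 ALLOC][10-56 FREE]
Op 6: d = malloc(17) -> d = 10; heap: [0-2 ALLOC][3-9 ALLOC][10-26 ALLOC][27-56 FREE]
Op 7: free(b) -> (freed b); heap: [0-2 FREE][3-9 ALLOC][10-26 ALLOC][27-56 FREE]
Op 8: free(c) -> (freed c); heap: [0-9 FREE][10-26 ALLOC][27-56 FREE]
Free blocks: [10 30] total_free=40 largest=30 -> 100*(40-30)/40 = 1000/40 = 25

Answer: 25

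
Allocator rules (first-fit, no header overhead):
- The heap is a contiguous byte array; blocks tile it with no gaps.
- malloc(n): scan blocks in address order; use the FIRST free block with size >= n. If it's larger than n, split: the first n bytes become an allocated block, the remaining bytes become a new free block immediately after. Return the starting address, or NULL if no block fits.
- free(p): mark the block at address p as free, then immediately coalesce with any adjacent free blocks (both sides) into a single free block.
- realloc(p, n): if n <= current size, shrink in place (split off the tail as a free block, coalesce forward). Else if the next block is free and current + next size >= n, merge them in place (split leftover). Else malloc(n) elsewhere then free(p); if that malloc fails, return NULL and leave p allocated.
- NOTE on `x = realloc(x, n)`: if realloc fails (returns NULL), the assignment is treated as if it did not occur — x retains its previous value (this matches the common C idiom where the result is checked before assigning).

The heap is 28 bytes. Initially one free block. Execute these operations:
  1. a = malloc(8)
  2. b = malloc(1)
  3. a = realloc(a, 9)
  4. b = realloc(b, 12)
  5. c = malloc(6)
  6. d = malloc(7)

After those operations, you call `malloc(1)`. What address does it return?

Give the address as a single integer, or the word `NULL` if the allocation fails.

Op 1: a = malloc(8) -> a = 0; heap: [0-7 ALLOC][8-27 FREE]
Op 2: b = malloc(1) -> b = 8; heap: [0-7 ALLOC][8-8 ALLOC][9-27 FREE]
Op 3: a = realloc(a, 9) -> a = 9; heap: [0-7 FREE][8-8 ALLOC][9-17 ALLOC][18-27 FREE]
Op 4: b = realloc(b, 12) -> NULL (b unchanged); heap: [0-7 FREE][8-8 ALLOC][9-17 ALLOC][18-27 FREE]
Op 5: c = malloc(6) -> c = 0; heap: [0-5 ALLOC][6-7 FREE][8-8 ALLOC][9-17 ALLOC][18-27 FREE]
Op 6: d = malloc(7) -> d = 18; heap: [0-5 ALLOC][6-7 FREE][8-8 ALLOC][9-17 ALLOC][18-24 ALLOC][25-27 FREE]
malloc(1): first-fit scan over [0-5 ALLOC][6-7 FREE][8-8 ALLOC][9-17 ALLOC][18-24 ALLOC][25-27 FREE] -> 6

Answer: 6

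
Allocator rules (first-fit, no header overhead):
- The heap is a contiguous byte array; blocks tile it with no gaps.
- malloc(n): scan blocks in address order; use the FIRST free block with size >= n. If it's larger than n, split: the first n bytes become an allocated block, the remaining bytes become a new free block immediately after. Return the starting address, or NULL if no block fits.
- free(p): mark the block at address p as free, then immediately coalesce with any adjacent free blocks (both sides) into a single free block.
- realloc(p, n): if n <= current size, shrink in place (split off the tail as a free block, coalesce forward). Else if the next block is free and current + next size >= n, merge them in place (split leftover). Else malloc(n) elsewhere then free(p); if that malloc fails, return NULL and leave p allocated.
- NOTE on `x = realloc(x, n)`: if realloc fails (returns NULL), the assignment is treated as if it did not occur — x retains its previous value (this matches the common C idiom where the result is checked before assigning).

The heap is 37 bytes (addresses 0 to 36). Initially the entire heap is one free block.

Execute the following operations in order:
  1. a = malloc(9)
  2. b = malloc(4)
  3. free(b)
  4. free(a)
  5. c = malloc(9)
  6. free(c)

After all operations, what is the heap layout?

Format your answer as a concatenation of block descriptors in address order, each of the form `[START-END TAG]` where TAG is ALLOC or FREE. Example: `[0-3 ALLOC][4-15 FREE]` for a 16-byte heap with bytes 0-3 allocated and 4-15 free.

Op 1: a = malloc(9) -> a = 0; heap: [0-8 ALLOC][9-36 FREE]
Op 2: b = malloc(4) -> b = 9; heap: [0-8 ALLOC][9-12 ALLOC][13-36 FREE]
Op 3: free(b) -> (freed b); heap: [0-8 ALLOC][9-36 FREE]
Op 4: free(a) -> (freed a); heap: [0-36 FREE]
Op 5: c = malloc(9) -> c = 0; heap: [0-8 ALLOC][9-36 FREE]
Op 6: free(c) -> (freed c); heap: [0-36 FREE]

Answer: [0-36 FREE]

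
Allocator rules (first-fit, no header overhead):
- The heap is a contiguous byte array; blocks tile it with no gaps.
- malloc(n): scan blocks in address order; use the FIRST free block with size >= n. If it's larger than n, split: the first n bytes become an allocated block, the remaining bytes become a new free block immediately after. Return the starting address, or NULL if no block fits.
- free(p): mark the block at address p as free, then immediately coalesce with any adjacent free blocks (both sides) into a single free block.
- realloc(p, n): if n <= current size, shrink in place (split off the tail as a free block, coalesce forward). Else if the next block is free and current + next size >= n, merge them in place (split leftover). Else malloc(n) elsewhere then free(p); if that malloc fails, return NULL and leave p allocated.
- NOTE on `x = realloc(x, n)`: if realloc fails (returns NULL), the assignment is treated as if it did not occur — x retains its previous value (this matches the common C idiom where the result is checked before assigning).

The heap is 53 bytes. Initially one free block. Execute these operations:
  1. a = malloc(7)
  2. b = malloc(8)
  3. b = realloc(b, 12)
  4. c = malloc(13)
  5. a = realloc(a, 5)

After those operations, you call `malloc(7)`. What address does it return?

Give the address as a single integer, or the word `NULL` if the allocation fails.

Answer: 32

Derivation:
Op 1: a = malloc(7) -> a = 0; heap: [0-6 ALLOC][7-52 FREE]
Op 2: b = malloc(8) -> b = 7; heap: [0-6 ALLOC][7-14 ALLOC][15-52 FREE]
Op 3: b = realloc(b, 12) -> b = 7; heap: [0-6 ALLOC][7-18 ALLOC][19-52 FREE]
Op 4: c = malloc(13) -> c = 19; heap: [0-6 ALLOC][7-18 ALLOC][19-31 ALLOC][32-52 FREE]
Op 5: a = realloc(a, 5) -> a = 0; heap: [0-4 ALLOC][5-6 FREE][7-18 ALLOC][19-31 ALLOC][32-52 FREE]
malloc(7): first-fit scan over [0-4 ALLOC][5-6 FREE][7-18 ALLOC][19-31 ALLOC][32-52 FREE] -> 32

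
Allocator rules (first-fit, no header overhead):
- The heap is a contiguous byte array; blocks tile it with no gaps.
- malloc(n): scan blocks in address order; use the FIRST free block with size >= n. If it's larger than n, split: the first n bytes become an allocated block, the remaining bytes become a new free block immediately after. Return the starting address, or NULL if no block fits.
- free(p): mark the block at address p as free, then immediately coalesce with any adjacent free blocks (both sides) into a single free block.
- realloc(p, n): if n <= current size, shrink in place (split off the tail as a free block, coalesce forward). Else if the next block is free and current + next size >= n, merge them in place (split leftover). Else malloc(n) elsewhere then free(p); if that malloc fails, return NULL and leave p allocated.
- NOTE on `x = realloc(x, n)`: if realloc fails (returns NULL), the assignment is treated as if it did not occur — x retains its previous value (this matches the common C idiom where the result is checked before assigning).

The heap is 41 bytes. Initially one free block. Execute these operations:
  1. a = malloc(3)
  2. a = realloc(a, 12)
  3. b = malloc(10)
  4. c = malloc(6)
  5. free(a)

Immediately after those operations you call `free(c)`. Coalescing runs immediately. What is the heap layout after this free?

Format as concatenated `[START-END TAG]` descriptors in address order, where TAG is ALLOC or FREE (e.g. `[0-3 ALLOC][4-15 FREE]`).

Op 1: a = malloc(3) -> a = 0; heap: [0-2 ALLOC][3-40 FREE]
Op 2: a = realloc(a, 12) -> a = 0; heap: [0-11 ALLOC][12-40 FREE]
Op 3: b = malloc(10) -> b = 12; heap: [0-11 ALLOC][12-21 ALLOC][22-40 FREE]
Op 4: c = malloc(6) -> c = 22; heap: [0-11 ALLOC][12-21 ALLOC][22-27 ALLOC][28-40 FREE]
Op 5: free(a) -> (freed a); heap: [0-11 FREE][12-21 ALLOC][22-27 ALLOC][28-40 FREE]
free(c): c = 22 -> block [22-27 ALLOC]; mark free, coalesce with adjacent free neighbors -> [0-11 FREE][12-21 ALLOC][22-40 FREE]

Answer: [0-11 FREE][12-21 ALLOC][22-40 FREE]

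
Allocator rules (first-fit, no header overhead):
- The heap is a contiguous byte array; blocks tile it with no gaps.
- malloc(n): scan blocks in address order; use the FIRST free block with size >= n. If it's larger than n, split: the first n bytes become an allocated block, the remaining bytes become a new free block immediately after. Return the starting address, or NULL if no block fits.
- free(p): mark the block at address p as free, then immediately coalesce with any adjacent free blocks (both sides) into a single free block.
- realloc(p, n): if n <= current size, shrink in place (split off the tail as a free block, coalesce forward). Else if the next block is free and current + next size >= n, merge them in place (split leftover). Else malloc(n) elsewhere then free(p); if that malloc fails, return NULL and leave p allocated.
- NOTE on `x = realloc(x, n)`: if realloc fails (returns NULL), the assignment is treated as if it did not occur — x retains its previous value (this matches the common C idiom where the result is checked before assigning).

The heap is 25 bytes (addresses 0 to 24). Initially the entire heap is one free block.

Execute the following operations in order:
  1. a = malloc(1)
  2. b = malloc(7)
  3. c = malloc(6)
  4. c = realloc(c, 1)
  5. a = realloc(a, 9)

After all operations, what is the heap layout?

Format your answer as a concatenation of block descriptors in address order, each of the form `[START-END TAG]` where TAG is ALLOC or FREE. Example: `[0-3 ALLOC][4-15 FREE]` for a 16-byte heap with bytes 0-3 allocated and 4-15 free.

Answer: [0-0 FREE][1-7 ALLOC][8-8 ALLOC][9-17 ALLOC][18-24 FREE]

Derivation:
Op 1: a = malloc(1) -> a = 0; heap: [0-0 ALLOC][1-24 FREE]
Op 2: b = malloc(7) -> b = 1; heap: [0-0 ALLOC][1-7 ALLOC][8-24 FREE]
Op 3: c = malloc(6) -> c = 8; heap: [0-0 ALLOC][1-7 ALLOC][8-13 ALLOC][14-24 FREE]
Op 4: c = realloc(c, 1) -> c = 8; heap: [0-0 ALLOC][1-7 ALLOC][8-8 ALLOC][9-24 FREE]
Op 5: a = realloc(a, 9) -> a = 9; heap: [0-0 FREE][1-7 ALLOC][8-8 ALLOC][9-17 ALLOC][18-24 FREE]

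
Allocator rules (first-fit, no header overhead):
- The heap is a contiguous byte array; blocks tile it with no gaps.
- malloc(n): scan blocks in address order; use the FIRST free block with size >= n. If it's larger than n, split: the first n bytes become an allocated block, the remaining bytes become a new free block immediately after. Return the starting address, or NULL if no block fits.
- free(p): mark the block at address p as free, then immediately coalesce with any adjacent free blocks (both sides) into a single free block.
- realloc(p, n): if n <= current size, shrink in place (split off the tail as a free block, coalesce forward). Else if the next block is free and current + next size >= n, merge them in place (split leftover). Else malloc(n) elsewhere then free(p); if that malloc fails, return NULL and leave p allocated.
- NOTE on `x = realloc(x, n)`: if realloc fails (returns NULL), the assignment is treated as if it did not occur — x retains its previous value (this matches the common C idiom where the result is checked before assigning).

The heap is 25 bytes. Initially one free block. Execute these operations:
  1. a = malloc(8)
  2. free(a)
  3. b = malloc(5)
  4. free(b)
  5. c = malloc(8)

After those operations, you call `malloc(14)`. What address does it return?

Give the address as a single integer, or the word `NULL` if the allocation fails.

Answer: 8

Derivation:
Op 1: a = malloc(8) -> a = 0; heap: [0-7 ALLOC][8-24 FREE]
Op 2: free(a) -> (freed a); heap: [0-24 FREE]
Op 3: b = malloc(5) -> b = 0; heap: [0-4 ALLOC][5-24 FREE]
Op 4: free(b) -> (freed b); heap: [0-24 FREE]
Op 5: c = malloc(8) -> c = 0; heap: [0-7 ALLOC][8-24 FREE]
malloc(14): first-fit scan over [0-7 ALLOC][8-24 FREE] -> 8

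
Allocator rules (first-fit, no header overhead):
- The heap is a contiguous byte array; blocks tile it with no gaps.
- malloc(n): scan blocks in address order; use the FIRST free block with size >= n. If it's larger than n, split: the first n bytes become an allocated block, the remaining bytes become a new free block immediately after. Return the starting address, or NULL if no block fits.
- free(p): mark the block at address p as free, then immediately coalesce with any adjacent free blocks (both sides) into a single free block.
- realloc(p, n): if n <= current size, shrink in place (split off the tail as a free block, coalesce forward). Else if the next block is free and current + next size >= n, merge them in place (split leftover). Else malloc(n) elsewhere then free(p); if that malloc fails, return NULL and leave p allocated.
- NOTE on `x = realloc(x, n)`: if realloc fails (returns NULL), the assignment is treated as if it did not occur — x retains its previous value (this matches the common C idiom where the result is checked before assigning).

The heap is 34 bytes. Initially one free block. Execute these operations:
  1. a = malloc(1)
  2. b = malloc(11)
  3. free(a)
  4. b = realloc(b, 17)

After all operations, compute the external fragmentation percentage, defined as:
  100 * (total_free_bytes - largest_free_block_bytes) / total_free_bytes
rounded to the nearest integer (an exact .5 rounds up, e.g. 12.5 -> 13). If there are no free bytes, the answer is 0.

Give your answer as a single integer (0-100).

Answer: 6

Derivation:
Op 1: a = malloc(1) -> a = 0; heap: [0-0 ALLOC][1-33 FREE]
Op 2: b = malloc(11) -> b = 1; heap: [0-0 ALLOC][1-11 ALLOC][12-33 FREE]
Op 3: free(a) -> (freed a); heap: [0-0 FREE][1-11 ALLOC][12-33 FREE]
Op 4: b = realloc(b, 17) -> b = 1; heap: [0-0 FREE][1-17 ALLOC][18-33 FREE]
Free blocks: [1 16] total_free=17 largest=16 -> 100*(17-16)/17 = 100/17 ≈ 5.882 -> rounds to 6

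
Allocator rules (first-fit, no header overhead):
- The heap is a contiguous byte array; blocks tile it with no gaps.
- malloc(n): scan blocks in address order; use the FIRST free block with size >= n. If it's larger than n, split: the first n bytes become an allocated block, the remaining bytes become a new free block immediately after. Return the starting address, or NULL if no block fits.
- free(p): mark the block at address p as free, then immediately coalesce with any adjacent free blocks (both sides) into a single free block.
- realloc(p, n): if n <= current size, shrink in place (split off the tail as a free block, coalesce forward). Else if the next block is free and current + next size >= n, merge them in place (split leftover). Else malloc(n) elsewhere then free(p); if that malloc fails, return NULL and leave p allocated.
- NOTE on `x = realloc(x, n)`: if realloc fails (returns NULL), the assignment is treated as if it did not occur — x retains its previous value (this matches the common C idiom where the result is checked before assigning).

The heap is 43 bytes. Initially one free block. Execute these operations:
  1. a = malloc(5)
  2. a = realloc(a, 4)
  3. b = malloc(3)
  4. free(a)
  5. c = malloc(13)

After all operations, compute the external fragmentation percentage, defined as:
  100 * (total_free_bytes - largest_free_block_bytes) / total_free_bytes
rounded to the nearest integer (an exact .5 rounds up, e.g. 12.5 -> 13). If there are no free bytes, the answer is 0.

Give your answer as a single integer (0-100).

Op 1: a = malloc(5) -> a = 0; heap: [0-4 ALLOC][5-42 FREE]
Op 2: a = realloc(a, 4) -> a = 0; heap: [0-3 ALLOC][4-42 FREE]
Op 3: b = malloc(3) -> b = 4; heap: [0-3 ALLOC][4-6 ALLOC][7-42 FREE]
Op 4: free(a) -> (freed a); heap: [0-3 FREE][4-6 ALLOC][7-42 FREE]
Op 5: c = malloc(13) -> c = 7; heap: [0-3 FREE][4-6 ALLOC][7-19 ALLOC][20-42 FREE]
Free blocks: [4 23] total_free=27 largest=23 -> 100*(27-23)/27 = 400/27 ≈ 14.815 -> rounds to 15

Answer: 15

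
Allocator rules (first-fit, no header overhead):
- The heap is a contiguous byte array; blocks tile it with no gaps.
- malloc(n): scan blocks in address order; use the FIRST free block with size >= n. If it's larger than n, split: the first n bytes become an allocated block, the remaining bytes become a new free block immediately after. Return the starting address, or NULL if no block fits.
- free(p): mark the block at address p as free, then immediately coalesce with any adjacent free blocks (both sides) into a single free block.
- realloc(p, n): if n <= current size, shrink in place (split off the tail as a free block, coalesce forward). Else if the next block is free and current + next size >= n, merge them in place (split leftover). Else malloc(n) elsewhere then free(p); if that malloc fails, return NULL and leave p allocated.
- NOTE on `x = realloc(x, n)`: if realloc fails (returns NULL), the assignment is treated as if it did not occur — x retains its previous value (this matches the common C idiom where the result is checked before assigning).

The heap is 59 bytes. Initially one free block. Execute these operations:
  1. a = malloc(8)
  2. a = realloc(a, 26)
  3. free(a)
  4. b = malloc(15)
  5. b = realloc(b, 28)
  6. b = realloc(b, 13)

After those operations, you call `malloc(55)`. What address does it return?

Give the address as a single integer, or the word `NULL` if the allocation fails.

Answer: NULL

Derivation:
Op 1: a = malloc(8) -> a = 0; heap: [0-7 ALLOC][8-58 FREE]
Op 2: a = realloc(a, 26) -> a = 0; heap: [0-25 ALLOC][26-58 FREE]
Op 3: free(a) -> (freed a); heap: [0-58 FREE]
Op 4: b = malloc(15) -> b = 0; heap: [0-14 ALLOC][15-58 FREE]
Op 5: b = realloc(b, 28) -> b = 0; heap: [0-27 ALLOC][28-58 FREE]
Op 6: b = realloc(b, 13) -> b = 0; heap: [0-12 ALLOC][13-58 FREE]
malloc(55): first-fit scan over [0-12 ALLOC][13-58 FREE] -> NULL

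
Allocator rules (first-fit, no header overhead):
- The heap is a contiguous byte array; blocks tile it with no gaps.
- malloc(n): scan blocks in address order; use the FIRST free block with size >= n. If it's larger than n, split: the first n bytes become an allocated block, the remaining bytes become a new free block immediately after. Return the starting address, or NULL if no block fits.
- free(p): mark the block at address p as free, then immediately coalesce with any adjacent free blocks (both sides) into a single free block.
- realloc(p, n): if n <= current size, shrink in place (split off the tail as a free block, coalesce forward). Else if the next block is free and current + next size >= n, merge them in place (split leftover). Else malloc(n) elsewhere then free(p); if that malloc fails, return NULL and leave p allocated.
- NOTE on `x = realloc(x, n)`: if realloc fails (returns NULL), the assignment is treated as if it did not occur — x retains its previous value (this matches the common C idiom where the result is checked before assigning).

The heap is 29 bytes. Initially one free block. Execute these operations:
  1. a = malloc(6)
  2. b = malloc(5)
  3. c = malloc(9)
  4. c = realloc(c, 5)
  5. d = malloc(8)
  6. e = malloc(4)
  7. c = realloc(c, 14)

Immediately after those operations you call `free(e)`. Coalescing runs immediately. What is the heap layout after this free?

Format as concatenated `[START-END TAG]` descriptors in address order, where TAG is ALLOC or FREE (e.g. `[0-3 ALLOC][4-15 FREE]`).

Answer: [0-5 ALLOC][6-10 ALLOC][11-15 ALLOC][16-23 ALLOC][24-28 FREE]

Derivation:
Op 1: a = malloc(6) -> a = 0; heap: [0-5 ALLOC][6-28 FREE]
Op 2: b = malloc(5) -> b = 6; heap: [0-5 ALLOC][6-10 ALLOC][11-28 FREE]
Op 3: c = malloc(9) -> c = 11; heap: [0-5 ALLOC][6-10 ALLOC][11-19 ALLOC][20-28 FREE]
Op 4: c = realloc(c, 5) -> c = 11; heap: [0-5 ALLOC][6-10 ALLOC][11-15 ALLOC][16-28 FREE]
Op 5: d = malloc(8) -> d = 16; heap: [0-5 ALLOC][6-10 ALLOC][11-15 ALLOC][16-23 ALLOC][24-28 FREE]
Op 6: e = malloc(4) -> e = 24; heap: [0-5 ALLOC][6-10 ALLOC][11-15 ALLOC][16-23 ALLOC][24-27 ALLOC][28-28 FREE]
Op 7: c = realloc(c, 14) -> NULL (c unchanged); heap: [0-5 ALLOC][6-10 ALLOC][11-15 ALLOC][16-23 ALLOC][24-27 ALLOC][28-28 FREE]
free(e): e = 24 -> block [24-27 ALLOC]; mark free, coalesce with adjacent free neighbors -> [0-5 ALLOC][6-10 ALLOC][11-15 ALLOC][16-23 ALLOC][24-28 FREE]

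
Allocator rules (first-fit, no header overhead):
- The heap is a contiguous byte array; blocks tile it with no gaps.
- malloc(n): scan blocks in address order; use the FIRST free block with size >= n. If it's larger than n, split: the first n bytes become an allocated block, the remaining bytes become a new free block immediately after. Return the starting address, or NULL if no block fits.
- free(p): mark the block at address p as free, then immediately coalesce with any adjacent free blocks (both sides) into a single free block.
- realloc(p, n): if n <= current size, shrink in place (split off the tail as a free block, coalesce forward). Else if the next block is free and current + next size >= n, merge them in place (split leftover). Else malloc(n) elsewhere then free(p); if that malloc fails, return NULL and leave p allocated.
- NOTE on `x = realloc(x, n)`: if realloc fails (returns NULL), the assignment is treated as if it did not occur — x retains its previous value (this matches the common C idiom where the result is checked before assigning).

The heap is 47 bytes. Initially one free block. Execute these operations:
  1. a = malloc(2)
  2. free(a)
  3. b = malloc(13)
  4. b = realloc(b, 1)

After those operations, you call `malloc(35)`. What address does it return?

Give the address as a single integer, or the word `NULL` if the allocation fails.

Answer: 1

Derivation:
Op 1: a = malloc(2) -> a = 0; heap: [0-1 ALLOC][2-46 FREE]
Op 2: free(a) -> (freed a); heap: [0-46 FREE]
Op 3: b = malloc(13) -> b = 0; heap: [0-12 ALLOC][13-46 FREE]
Op 4: b = realloc(b, 1) -> b = 0; heap: [0-0 ALLOC][1-46 FREE]
malloc(35): first-fit scan over [0-0 ALLOC][1-46 FREE] -> 1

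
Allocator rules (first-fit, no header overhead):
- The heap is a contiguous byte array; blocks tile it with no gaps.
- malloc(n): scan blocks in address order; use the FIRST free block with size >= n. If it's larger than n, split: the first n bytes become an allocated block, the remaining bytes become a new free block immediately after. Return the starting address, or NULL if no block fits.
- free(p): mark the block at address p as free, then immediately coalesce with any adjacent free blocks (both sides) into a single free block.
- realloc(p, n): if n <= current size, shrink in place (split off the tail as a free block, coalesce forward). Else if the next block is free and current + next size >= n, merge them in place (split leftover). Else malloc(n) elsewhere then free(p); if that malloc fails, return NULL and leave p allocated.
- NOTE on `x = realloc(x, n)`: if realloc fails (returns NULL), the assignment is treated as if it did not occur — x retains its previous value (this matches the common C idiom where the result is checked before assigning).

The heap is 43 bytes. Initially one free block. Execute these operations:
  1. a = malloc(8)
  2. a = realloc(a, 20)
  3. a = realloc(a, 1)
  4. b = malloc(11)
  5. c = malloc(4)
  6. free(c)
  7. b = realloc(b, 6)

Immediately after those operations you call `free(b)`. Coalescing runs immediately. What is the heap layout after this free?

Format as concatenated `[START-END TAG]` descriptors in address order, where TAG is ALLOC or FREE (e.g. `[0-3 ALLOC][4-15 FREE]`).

Answer: [0-0 ALLOC][1-42 FREE]

Derivation:
Op 1: a = malloc(8) -> a = 0; heap: [0-7 ALLOC][8-42 FREE]
Op 2: a = realloc(a, 20) -> a = 0; heap: [0-19 ALLOC][20-42 FREE]
Op 3: a = realloc(a, 1) -> a = 0; heap: [0-0 ALLOC][1-42 FREE]
Op 4: b = malloc(11) -> b = 1; heap: [0-0 ALLOC][1-11 ALLOC][12-42 FREE]
Op 5: c = malloc(4) -> c = 12; heap: [0-0 ALLOC][1-11 ALLOC][12-15 ALLOC][16-42 FREE]
Op 6: free(c) -> (freed c); heap: [0-0 ALLOC][1-11 ALLOC][12-42 FREE]
Op 7: b = realloc(b, 6) -> b = 1; heap: [0-0 ALLOC][1-6 ALLOC][7-42 FREE]
free(b): b = 1 -> block [1-6 ALLOC]; mark free, coalesce with adjacent free neighbors -> [0-0 ALLOC][1-42 FREE]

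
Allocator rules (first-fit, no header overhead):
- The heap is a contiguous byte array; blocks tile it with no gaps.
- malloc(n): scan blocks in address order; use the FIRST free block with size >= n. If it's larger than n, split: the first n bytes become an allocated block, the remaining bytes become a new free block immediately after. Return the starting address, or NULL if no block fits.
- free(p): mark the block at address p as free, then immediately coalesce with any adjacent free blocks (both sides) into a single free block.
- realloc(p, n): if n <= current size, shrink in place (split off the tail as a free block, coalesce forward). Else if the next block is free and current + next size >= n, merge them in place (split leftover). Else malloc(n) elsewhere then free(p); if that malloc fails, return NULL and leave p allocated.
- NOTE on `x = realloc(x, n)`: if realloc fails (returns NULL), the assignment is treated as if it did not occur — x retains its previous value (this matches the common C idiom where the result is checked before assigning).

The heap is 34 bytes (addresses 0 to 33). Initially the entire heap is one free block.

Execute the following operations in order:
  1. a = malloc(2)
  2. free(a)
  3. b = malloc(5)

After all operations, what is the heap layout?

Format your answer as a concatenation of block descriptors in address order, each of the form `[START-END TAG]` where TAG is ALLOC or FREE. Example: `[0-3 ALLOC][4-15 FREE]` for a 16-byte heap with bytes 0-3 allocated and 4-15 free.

Answer: [0-4 ALLOC][5-33 FREE]

Derivation:
Op 1: a = malloc(2) -> a = 0; heap: [0-1 ALLOC][2-33 FREE]
Op 2: free(a) -> (freed a); heap: [0-33 FREE]
Op 3: b = malloc(5) -> b = 0; heap: [0-4 ALLOC][5-33 FREE]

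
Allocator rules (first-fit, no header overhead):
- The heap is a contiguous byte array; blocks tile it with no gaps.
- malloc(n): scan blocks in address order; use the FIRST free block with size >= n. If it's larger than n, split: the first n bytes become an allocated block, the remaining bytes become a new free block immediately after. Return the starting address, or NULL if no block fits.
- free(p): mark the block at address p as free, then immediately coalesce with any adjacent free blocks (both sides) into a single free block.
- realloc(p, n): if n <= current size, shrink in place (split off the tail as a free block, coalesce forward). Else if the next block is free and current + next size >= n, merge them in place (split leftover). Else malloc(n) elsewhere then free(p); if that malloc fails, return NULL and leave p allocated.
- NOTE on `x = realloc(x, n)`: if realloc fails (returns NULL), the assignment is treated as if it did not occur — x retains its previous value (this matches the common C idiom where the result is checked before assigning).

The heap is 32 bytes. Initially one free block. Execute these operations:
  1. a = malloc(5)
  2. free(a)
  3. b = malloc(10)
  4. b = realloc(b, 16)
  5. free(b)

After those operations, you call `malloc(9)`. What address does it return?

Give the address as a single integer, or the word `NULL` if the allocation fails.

Op 1: a = malloc(5) -> a = 0; heap: [0-4 ALLOC][5-31 FREE]
Op 2: free(a) -> (freed a); heap: [0-31 FREE]
Op 3: b = malloc(10) -> b = 0; heap: [0-9 ALLOC][10-31 FREE]
Op 4: b = realloc(b, 16) -> b = 0; heap: [0-15 ALLOC][16-31 FREE]
Op 5: free(b) -> (freed b); heap: [0-31 FREE]
malloc(9): first-fit scan over [0-31 FREE] -> 0

Answer: 0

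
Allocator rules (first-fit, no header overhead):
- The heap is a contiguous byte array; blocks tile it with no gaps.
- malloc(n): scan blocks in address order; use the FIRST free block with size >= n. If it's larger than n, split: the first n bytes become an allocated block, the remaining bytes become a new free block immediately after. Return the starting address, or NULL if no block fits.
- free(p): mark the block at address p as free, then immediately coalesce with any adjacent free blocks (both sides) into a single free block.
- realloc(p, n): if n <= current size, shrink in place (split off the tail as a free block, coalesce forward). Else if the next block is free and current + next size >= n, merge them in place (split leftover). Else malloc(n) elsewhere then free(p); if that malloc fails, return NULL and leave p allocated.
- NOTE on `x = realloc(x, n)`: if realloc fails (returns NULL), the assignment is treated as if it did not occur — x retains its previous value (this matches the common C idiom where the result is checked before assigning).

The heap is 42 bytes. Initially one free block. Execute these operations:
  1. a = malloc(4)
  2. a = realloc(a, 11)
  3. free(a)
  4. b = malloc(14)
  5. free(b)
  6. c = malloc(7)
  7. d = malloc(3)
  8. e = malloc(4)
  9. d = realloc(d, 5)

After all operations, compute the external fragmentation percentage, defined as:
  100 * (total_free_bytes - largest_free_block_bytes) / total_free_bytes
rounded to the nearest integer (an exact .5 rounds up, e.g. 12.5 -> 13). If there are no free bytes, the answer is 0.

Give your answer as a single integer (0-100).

Answer: 12

Derivation:
Op 1: a = malloc(4) -> a = 0; heap: [0-3 ALLOC][4-41 FREE]
Op 2: a = realloc(a, 11) -> a = 0; heap: [0-10 ALLOC][11-41 FREE]
Op 3: free(a) -> (freed a); heap: [0-41 FREE]
Op 4: b = malloc(14) -> b = 0; heap: [0-13 ALLOC][14-41 FREE]
Op 5: free(b) -> (freed b); heap: [0-41 FREE]
Op 6: c = malloc(7) -> c = 0; heap: [0-6 ALLOC][7-41 FREE]
Op 7: d = malloc(3) -> d = 7; heap: [0-6 ALLOC][7-9 ALLOC][10-41 FREE]
Op 8: e = malloc(4) -> e = 10; heap: [0-6 ALLOC][7-9 ALLOC][10-13 ALLOC][14-41 FREE]
Op 9: d = realloc(d, 5) -> d = 14; heap: [0-6 ALLOC][7-9 FREE][10-13 ALLOC][14-18 ALLOC][19-41 FREE]
Free blocks: [3 23] total_free=26 largest=23 -> 100*(26-23)/26 = 300/26 ≈ 11.538 -> rounds to 12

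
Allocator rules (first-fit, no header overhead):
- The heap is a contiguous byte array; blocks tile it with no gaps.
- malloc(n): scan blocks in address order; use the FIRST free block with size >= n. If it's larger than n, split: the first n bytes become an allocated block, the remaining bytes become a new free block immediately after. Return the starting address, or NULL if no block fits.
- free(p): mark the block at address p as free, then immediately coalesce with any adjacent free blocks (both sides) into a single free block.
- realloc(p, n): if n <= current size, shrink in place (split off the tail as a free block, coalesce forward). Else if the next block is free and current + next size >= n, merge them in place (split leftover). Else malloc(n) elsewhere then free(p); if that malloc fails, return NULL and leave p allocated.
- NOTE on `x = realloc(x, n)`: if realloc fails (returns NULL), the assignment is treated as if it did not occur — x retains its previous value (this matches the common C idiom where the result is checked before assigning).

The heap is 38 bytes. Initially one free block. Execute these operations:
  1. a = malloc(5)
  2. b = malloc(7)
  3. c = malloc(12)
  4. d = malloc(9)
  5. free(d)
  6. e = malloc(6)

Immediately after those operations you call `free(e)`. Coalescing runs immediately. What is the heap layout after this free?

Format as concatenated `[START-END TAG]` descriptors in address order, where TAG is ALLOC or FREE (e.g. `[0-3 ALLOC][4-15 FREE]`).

Answer: [0-4 ALLOC][5-11 ALLOC][12-23 ALLOC][24-37 FREE]

Derivation:
Op 1: a = malloc(5) -> a = 0; heap: [0-4 ALLOC][5-37 FREE]
Op 2: b = malloc(7) -> b = 5; heap: [0-4 ALLOC][5-11 ALLOC][12-37 FREE]
Op 3: c = malloc(12) -> c = 12; heap: [0-4 ALLOC][5-11 ALLOC][12-23 ALLOC][24-37 FREE]
Op 4: d = malloc(9) -> d = 24; heap: [0-4 ALLOC][5-11 ALLOC][12-23 ALLOC][24-32 ALLOC][33-37 FREE]
Op 5: free(d) -> (freed d); heap: [0-4 ALLOC][5-11 ALLOC][12-23 ALLOC][24-37 FREE]
Op 6: e = malloc(6) -> e = 24; heap: [0-4 ALLOC][5-11 ALLOC][12-23 ALLOC][24-29 ALLOC][30-37 FREE]
free(e): e = 24 -> block [24-29 ALLOC]; mark free, coalesce with adjacent free neighbors -> [0-4 ALLOC][5-11 ALLOC][12-23 ALLOC][24-37 FREE]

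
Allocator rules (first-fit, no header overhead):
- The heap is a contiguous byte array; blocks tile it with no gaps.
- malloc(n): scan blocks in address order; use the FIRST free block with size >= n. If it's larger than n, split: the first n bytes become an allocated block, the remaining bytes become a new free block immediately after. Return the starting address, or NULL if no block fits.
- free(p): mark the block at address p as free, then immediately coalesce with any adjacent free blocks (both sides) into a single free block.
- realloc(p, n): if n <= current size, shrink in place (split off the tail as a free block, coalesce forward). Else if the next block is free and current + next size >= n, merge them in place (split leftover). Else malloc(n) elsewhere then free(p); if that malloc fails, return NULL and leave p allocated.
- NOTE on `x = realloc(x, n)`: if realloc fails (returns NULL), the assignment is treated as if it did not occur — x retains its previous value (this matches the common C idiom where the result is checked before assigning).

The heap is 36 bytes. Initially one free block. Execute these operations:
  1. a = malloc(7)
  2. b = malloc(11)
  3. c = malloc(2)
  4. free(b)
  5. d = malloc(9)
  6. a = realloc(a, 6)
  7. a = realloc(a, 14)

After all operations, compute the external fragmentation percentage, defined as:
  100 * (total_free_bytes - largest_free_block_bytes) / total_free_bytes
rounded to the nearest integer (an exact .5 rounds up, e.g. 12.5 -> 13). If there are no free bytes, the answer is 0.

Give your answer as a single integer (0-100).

Answer: 36

Derivation:
Op 1: a = malloc(7) -> a = 0; heap: [0-6 ALLOC][7-35 FREE]
Op 2: b = malloc(11) -> b = 7; heap: [0-6 ALLOC][7-17 ALLOC][18-35 FREE]
Op 3: c = malloc(2) -> c = 18; heap: [0-6 ALLOC][7-17 ALLOC][18-19 ALLOC][20-35 FREE]
Op 4: free(b) -> (freed b); heap: [0-6 ALLOC][7-17 FREE][18-19 ALLOC][20-35 FREE]
Op 5: d = malloc(9) -> d = 7; heap: [0-6 ALLOC][7-15 ALLOC][16-17 FREE][18-19 ALLOC][20-35 FREE]
Op 6: a = realloc(a, 6) -> a = 0; heap: [0-5 ALLOC][6-6 FREE][7-15 ALLOC][16-17 FREE][18-19 ALLOC][20-35 FREE]
Op 7: a = realloc(a, 14) -> a = 20; heap: [0-6 FREE][7-15 ALLOC][16-17 FREE][18-19 ALLOC][20-33 ALLOC][34-35 FREE]
Free blocks: [7 2 2] total_free=11 largest=7 -> 100*(11-7)/11 = 400/11 ≈ 36.364 -> rounds to 36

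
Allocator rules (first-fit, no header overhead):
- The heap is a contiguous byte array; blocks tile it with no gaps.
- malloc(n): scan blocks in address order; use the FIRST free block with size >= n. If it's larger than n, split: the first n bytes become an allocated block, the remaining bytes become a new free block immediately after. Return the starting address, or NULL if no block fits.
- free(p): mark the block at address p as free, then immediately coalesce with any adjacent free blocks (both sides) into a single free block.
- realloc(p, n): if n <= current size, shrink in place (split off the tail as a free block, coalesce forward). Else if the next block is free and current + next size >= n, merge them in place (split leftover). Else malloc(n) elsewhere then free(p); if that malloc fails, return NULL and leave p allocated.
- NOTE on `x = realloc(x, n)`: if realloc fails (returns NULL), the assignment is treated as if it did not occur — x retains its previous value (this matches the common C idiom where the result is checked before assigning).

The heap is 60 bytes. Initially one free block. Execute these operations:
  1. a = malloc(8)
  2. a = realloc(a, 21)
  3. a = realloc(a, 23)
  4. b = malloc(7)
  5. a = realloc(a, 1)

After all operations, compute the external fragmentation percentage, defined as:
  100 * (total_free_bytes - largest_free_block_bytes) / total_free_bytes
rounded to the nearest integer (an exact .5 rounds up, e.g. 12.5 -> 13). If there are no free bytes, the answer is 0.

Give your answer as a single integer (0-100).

Op 1: a = malloc(8) -> a = 0; heap: [0-7 ALLOC][8-59 FREE]
Op 2: a = realloc(a, 21) -> a = 0; heap: [0-20 ALLOC][21-59 FREE]
Op 3: a = realloc(a, 23) -> a = 0; heap: [0-22 ALLOC][23-59 FREE]
Op 4: b = malloc(7) -> b = 23; heap: [0-22 ALLOC][23-29 ALLOC][30-59 FREE]
Op 5: a = realloc(a, 1) -> a = 0; heap: [0-0 ALLOC][1-22 FREE][23-29 ALLOC][30-59 FREE]
Free blocks: [22 30] total_free=52 largest=30 -> 100*(52-30)/52 = 2200/52 ≈ 42.308 -> rounds to 42

Answer: 42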